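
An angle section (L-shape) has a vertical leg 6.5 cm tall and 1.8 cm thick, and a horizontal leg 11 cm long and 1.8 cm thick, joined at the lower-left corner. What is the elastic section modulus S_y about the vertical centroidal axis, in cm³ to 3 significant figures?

S_y ≈ 47.6 cm³

Split into non-overlapping primitives; take the origin at the lower-left of the bounding box.
Vertical leg: 1.8 × 6.5, A = 11.7 cm², x = 0.9 cm, Ī = 3.159 cm⁴.
Horizontal leg (remainder): 9.2 × 1.8, A = 16.56 cm², x = 6.4 cm, Ī = 116.8 cm⁴.
Centroid: x̄ = ΣA·x / ΣA = 4.1229 cm.
Transfer each piece to the vertical centroidal axis using Ī + A·d² with d = x − 4.1229:
  vertical leg: d = -3.2229 cm → contributes +124.69 cm⁴
  horizontal leg (remainder): d = 2.2771 cm → contributes +202.67 cm⁴
Total I = 327.36 cm⁴.
Extreme fibre distance c = 6.8771 cm; S = I/c = 47.601 cm³.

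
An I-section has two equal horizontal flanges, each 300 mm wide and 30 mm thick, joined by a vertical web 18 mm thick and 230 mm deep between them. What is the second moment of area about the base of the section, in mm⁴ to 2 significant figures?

I_base ≈ 7.9 × 10⁸ mm⁴

Decompose the section into non-overlapping parts with the origin at the bottom-left of its bounding rectangle.
Bottom flange: 300 × 30, A = 9 000 mm², y = 15 mm, Ī = 675 000 mm⁴.
Web: 18 × 230, A = 4 140 mm², y = 145 mm, Ī = 18 250 500 mm⁴.
Top flange: 300 × 30, A = 9 000 mm², y = 275 mm, Ī = 675 000 mm⁴.
Transfer each piece to a horizontal axis along the bottom face using Ī + A·d² with d = y − 0:
  bottom flange: d = 15 mm → contributes +2 700 000 mm⁴
  web: d = 145 mm → contributes +105 294 000 mm⁴
  top flange: d = 275 mm → contributes +681 300 000 mm⁴
Total I = 789 294 000 mm⁴.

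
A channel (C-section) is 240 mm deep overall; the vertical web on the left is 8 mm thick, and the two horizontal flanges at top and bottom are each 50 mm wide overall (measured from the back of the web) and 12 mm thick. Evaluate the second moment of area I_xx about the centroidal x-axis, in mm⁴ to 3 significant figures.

I_xx ≈ 2.23 × 10⁷ mm⁴

Treat the section as a set of non-overlapping primitives; coordinates are from the bounding-box lower-left.
Web: 8 × 240, A = 1 920 mm², y = 120 mm, Ī = 9 216 000 mm⁴.
Top flange (beyond web): 42 × 12, A = 504 mm², y = 234 mm, Ī = 6 048 mm⁴.
Bottom flange (beyond web): 42 × 12, A = 504 mm², y = 6 mm, Ī = 6 048 mm⁴.
By symmetry the centroid is at mid-height, ȳ = 120 mm.
Transfer each piece to the centroidal x-axis using Ī + A·d² with d = y − 120:
  web: d = 0 mm → contributes +9 216 000 mm⁴
  top flange (beyond web): d = 114 mm → contributes +6 556 032 mm⁴
  bottom flange (beyond web): d = -114 mm → contributes +6 556 032 mm⁴
Total I = 22 328 064 mm⁴.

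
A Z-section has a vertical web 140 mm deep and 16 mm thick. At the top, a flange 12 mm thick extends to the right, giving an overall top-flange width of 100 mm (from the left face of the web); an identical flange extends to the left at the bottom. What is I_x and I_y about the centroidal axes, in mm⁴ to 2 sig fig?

I_x ≈ 1.2 × 10⁷ mm⁴, I_y ≈ 6.3 × 10⁶ mm⁴

Treat the section as a set of non-overlapping primitives; coordinates are from the bounding-box lower-left.
Web: 16 × 140, A = 2 240 mm², y = 70 mm, Ī = 3 658 667 mm⁴.
Top flange (beyond web): 84 × 12, A = 1 008 mm², y = 134 mm, Ī = 12 096 mm⁴.
Bottom flange (beyond web): 84 × 12, A = 1 008 mm², y = 6 mm, Ī = 12 096 mm⁴.
Centroid: ȳ = ΣA·y / ΣA = 70 mm.
Transfer each piece to the centroidal x-axis using Ī + A·d² with d = y − 70:
  web: d = 0 mm → contributes +3 658 667 mm⁴
  top flange (beyond web): d = 64 mm → contributes +4 140 864 mm⁴
  bottom flange (beyond web): d = -64 mm → contributes +4 140 864 mm⁴
Total I = 11 940 395 mm⁴.
For the y-axis: x̄ = 92 mm.
Repeating about the centroidal y-axis gives I_y = 6 273 195 mm⁴.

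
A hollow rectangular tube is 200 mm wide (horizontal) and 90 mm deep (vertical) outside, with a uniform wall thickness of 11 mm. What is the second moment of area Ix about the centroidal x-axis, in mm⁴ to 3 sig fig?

Ix ≈ 7.49 × 10⁶ mm⁴

Split into non-overlapping primitives; take the origin at the lower-left of the bounding box.
Outer rectangle: 200 × 90, A = 18 000 mm², y = 45 mm, Ī = 12 150 000 mm⁴.
Inner void (subtracted): 178 × 68, A = 12 104 mm², y = 45 mm, Ī = 4 664 075 mm⁴.
By symmetry the centroid is at mid-height, ȳ = 45 mm.
All pieces are centred on the centroidal x-axis, so I = ΣĪ (holes subtracted) = 7 485 925 mm⁴.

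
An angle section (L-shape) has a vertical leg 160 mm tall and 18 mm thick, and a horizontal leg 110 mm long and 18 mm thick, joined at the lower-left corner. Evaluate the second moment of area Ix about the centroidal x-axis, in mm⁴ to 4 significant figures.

Ix ≈ 1.149 × 10⁷ mm⁴

Decompose the section into non-overlapping parts with the origin at the bottom-left of its bounding rectangle.
Vertical leg: 18 × 160, A = 2 880 mm², y = 80 mm, Ī = 6 144 000 mm⁴.
Horizontal leg (remainder): 92 × 18, A = 1 656 mm², y = 9 mm, Ī = 44 712 mm⁴.
Centroid: ȳ = ΣA·y / ΣA = 54.0794 mm.
Transfer each piece to the centroidal x-axis using Ī + A·d² with d = y − 54.0794:
  vertical leg: d = 25.9206 mm → contributes +8 079 012 mm⁴
  horizontal leg (remainder): d = -45.0794 mm → contributes +3 409 951 mm⁴
Total I = 11 488 963 mm⁴.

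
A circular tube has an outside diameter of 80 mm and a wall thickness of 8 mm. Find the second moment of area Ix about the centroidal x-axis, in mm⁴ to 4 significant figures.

Ix ≈ 1.187 × 10⁶ mm⁴

Break the section into simple shapes (no overlaps), measuring from the bottom-left corner of the bounding box.
Outer circle: ⌀80, A = 5026.55 mm², y = 40 mm, Ī = 2 010 619 mm⁴.
Bore (subtracted): ⌀64, A = 3216.99 mm², y = 40 mm, Ī = 823 550 mm⁴.
By symmetry the centroid is at mid-height, ȳ = 40 mm.
All pieces are centred on the centroidal x-axis, so I = ΣĪ (holes subtracted) = 1 187 070 mm⁴.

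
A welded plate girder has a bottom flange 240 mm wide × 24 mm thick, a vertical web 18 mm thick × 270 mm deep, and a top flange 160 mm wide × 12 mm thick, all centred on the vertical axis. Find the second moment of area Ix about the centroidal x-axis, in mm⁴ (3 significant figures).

Ix ≈ 1.66 × 10⁸ mm⁴

Split into non-overlapping primitives; take the origin at the lower-left of the bounding box.
Bottom plate: 240 × 24, A = 5 760 mm², y = 12 mm, Ī = 276 480 mm⁴.
Web plate: 18 × 270, A = 4 860 mm², y = 159 mm, Ī = 29 524 500 mm⁴.
Top plate: 160 × 12, A = 1 920 mm², y = 300 mm, Ī = 23 040 mm⁴.
Centroid: ȳ = ΣA·y / ΣA = 113.07 mm.
Transfer each piece to the centroidal x-axis using Ī + A·d² with d = y − 113.07:
  bottom plate: d = -101.07 mm → contributes +59 112 205 mm⁴
  web plate: d = 45.933 mm → contributes +39 778 331 mm⁴
  top plate: d = 186.93 mm → contributes +67 115 428 mm⁴
Total I = 166 005 964 mm⁴.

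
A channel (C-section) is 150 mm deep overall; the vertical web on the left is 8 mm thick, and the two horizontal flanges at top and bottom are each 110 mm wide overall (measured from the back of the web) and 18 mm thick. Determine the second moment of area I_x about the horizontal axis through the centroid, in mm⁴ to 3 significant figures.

I_x ≈ 1.83 × 10⁷ mm⁴

Break the section into simple shapes (no overlaps), measuring from the bottom-left corner of the bounding box.
Web: 8 × 150, A = 1 200 mm², y = 75 mm, Ī = 2 250 000 mm⁴.
Top flange (beyond web): 102 × 18, A = 1 836 mm², y = 141 mm, Ī = 49 572 mm⁴.
Bottom flange (beyond web): 102 × 18, A = 1 836 mm², y = 9 mm, Ī = 49 572 mm⁴.
By symmetry the centroid is at mid-height, ȳ = 75 mm.
Transfer each piece to the horizontal axis through the centroid using Ī + A·d² with d = y − 75:
  web: d = 0 mm → contributes +2 250 000 mm⁴
  top flange (beyond web): d = 66 mm → contributes +8 047 188 mm⁴
  bottom flange (beyond web): d = -66 mm → contributes +8 047 188 mm⁴
Total I = 18 344 376 mm⁴.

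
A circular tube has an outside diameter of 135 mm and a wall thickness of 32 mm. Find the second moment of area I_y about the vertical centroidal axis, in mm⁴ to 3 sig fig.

Decompose the section into non-overlapping parts with the origin at the bottom-left of its bounding rectangle.
Outer circle: ⌀135, A = 14 314 mm², x = 67.5 mm, Ī = 16 304 406 mm⁴.
Bore (subtracted): ⌀71, A = 3959.2 mm², x = 67.5 mm, Ī = 1 247 393 mm⁴.
By symmetry the centroid is at mid-width, x̄ = 67.5 mm.
All pieces are centred on the vertical centroidal axis, so I = ΣĪ (holes subtracted) = 15 057 013 mm⁴.

I_y ≈ 1.51 × 10⁷ mm⁴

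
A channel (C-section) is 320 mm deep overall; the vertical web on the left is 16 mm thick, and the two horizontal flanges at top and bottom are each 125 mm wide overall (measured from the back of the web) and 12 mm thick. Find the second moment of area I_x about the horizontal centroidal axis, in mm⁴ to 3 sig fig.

I_x ≈ 1.06 × 10⁸ mm⁴

Split into non-overlapping primitives; take the origin at the lower-left of the bounding box.
Web: 16 × 320, A = 5 120 mm², y = 160 mm, Ī = 43 690 667 mm⁴.
Top flange (beyond web): 109 × 12, A = 1 308 mm², y = 314 mm, Ī = 15 696 mm⁴.
Bottom flange (beyond web): 109 × 12, A = 1 308 mm², y = 6 mm, Ī = 15 696 mm⁴.
By symmetry the centroid is at mid-height, ȳ = 160 mm.
Transfer each piece to the horizontal centroidal axis using Ī + A·d² with d = y − 160:
  web: d = 0 mm → contributes +43 690 667 mm⁴
  top flange (beyond web): d = 154 mm → contributes +31 036 224 mm⁴
  bottom flange (beyond web): d = -154 mm → contributes +31 036 224 mm⁴
Total I = 105 763 115 mm⁴.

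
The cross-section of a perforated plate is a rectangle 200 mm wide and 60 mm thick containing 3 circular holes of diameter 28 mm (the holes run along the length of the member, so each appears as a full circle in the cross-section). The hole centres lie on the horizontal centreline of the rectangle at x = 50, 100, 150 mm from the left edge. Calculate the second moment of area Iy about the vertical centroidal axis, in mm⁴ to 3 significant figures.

Iy ≈ 3.68 × 10⁷ mm⁴

Split into non-overlapping primitives; take the origin at the lower-left of the bounding box.
Plate: 200 × 60, A = 12 000 mm², x = 100 mm, Ī = 40 000 000 mm⁴.
Hole 1 (subtracted): ⌀28, A = 615.75 mm², x = 50 mm, Ī = 30 172 mm⁴.
Hole 2 (subtracted): ⌀28, A = 615.75 mm², x = 100 mm, Ī = 30 172 mm⁴.
Hole 3 (subtracted): ⌀28, A = 615.75 mm², x = 150 mm, Ī = 30 172 mm⁴.
By symmetry the centroid is at mid-width, x̄ = 100 mm.
Transfer each piece to the vertical centroidal axis using Ī + A·d² with d = x − 100:
  plate: d = 0 mm → contributes +40 000 000 mm⁴
  hole 1: d = -50 mm → contributes −1 569 552 mm⁴
  hole 2: d = 0 mm → contributes −30 172 mm⁴
  hole 3: d = 50 mm → contributes −1 569 552 mm⁴
Total I = 36 830 724 mm⁴.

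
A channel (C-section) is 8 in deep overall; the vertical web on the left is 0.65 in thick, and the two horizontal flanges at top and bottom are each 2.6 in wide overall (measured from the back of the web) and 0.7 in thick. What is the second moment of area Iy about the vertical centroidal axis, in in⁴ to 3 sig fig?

Split into non-overlapping primitives; take the origin at the lower-left of the bounding box.
Web: 0.65 × 8, A = 5.2 in², x = 0.325 in, Ī = 0.18308 in⁴.
Top flange (beyond web): 1.95 × 0.7, A = 1.365 in², x = 1.625 in, Ī = 0.43253 in⁴.
Bottom flange (beyond web): 1.95 × 0.7, A = 1.365 in², x = 1.625 in, Ī = 0.43253 in⁴.
Centroid: x̄ = ΣA·x / ΣA = 0.77254 in.
Transfer each piece to the vertical centroidal axis using Ī + A·d² with d = x − 0.77254:
  web: d = -0.44754 in → contributes +1.2246 in⁴
  top flange (beyond web): d = 0.85246 in → contributes +1.4245 in⁴
  bottom flange (beyond web): d = 0.85246 in → contributes +1.4245 in⁴
Total I = 4.0735 in⁴.

Iy ≈ 4.07 in⁴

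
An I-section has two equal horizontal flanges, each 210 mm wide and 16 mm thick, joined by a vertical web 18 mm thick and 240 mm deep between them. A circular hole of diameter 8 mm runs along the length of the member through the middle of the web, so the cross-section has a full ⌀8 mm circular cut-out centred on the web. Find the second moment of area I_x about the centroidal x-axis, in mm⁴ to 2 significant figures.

I_x ≈ 1.3 × 10⁸ mm⁴

Break the section into simple shapes (no overlaps), measuring from the bottom-left corner of the bounding box.
Bottom flange: 210 × 16, A = 3 360 mm², y = 8 mm, Ī = 71 680 mm⁴.
Web: 18 × 240, A = 4 320 mm², y = 136 mm, Ī = 20 736 000 mm⁴.
Top flange: 210 × 16, A = 3 360 mm², y = 264 mm, Ī = 71 680 mm⁴.
Hole (subtracted): ⌀8, A = 50.27 mm², y = 136 mm, Ī = 201.1 mm⁴.
By symmetry the centroid is at mid-height, ȳ = 136 mm.
Transfer each piece to the centroidal x-axis using Ī + A·d² with d = y − 136:
  bottom flange: d = -128 mm → contributes +55 121 920 mm⁴
  web: d = 0 mm → contributes +20 736 000 mm⁴
  top flange: d = 128 mm → contributes +55 121 920 mm⁴
  hole: d = 0 mm → contributes −201.1 mm⁴
Total I = 130 979 639 mm⁴.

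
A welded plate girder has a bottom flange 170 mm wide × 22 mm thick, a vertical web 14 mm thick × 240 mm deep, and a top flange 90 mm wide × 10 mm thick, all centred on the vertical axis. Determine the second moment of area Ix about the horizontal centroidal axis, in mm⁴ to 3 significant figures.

Ix ≈ 7.67 × 10⁷ mm⁴

Decompose the section into non-overlapping parts with the origin at the bottom-left of its bounding rectangle.
Bottom plate: 170 × 22, A = 3 740 mm², y = 11 mm, Ī = 150 847 mm⁴.
Web plate: 14 × 240, A = 3 360 mm², y = 142 mm, Ī = 16 128 000 mm⁴.
Top plate: 90 × 10, A = 900 mm², y = 267 mm, Ī = 7 500 mm⁴.
Centroid: ȳ = ΣA·y / ΣA = 94.82 mm.
Transfer each piece to the horizontal centroidal axis using Ī + A·d² with d = y − 94.82:
  bottom plate: d = -83.82 mm → contributes +26 427 310 mm⁴
  web plate: d = 47.18 mm → contributes +23 607 200 mm⁴
  top plate: d = 172.18 mm → contributes +26 688 857 mm⁴
Total I = 76 723 367 mm⁴.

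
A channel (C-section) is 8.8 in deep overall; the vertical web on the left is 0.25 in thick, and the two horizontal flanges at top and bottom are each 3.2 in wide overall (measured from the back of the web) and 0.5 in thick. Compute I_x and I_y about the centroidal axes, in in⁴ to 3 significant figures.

I_x ≈ 65.1 in⁴, I_y ≈ 5.38 in⁴

Treat the section as a set of non-overlapping primitives; coordinates are from the bounding-box lower-left.
Web: 0.25 × 8.8, A = 2.2 in², y = 4.4 in, Ī = 14.197 in⁴.
Top flange (beyond web): 2.95 × 0.5, A = 1.475 in², y = 8.55 in, Ī = 0.030729 in⁴.
Bottom flange (beyond web): 2.95 × 0.5, A = 1.475 in², y = 0.25 in, Ī = 0.030729 in⁴.
By symmetry the centroid is at mid-height, ȳ = 4.4 in.
Transfer each piece to the centroidal x-axis using Ī + A·d² with d = y − 4.4:
  web: d = 0 in → contributes +14.197 in⁴
  top flange (beyond web): d = 4.15 in → contributes +25.434 in⁴
  bottom flange (beyond web): d = -4.15 in → contributes +25.434 in⁴
Total I = 65.065 in⁴.
For the y-axis: x̄ = 1.0415 in.
Repeating about the centroidal y-axis gives I_y = 5.3769 in⁴.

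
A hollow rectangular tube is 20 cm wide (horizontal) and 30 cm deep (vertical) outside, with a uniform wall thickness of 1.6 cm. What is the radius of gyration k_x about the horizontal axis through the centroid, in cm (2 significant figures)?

Treat the section as a set of non-overlapping primitives; coordinates are from the bounding-box lower-left.
Outer rectangle: 20 × 30, A = 600 cm², y = 15 cm, Ī = 45 000 cm⁴.
Inner void (subtracted): 16.8 × 26.8, A = 450.2 cm², y = 15 cm, Ī = 26 948 cm⁴.
By symmetry the centroid is at mid-height, ȳ = 15 cm.
All pieces are centred on the horizontal axis through the centroid, so I = ΣĪ (holes subtracted) = 18 052 cm⁴.
Radius of gyration: k = √(I/A) = √(18 052 / 149.8) = 10.98 cm.

k_x ≈ 11 cm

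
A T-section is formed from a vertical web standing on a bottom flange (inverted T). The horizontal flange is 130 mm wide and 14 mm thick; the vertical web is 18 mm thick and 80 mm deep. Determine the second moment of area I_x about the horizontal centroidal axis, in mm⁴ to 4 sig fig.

Break the section into simple shapes (no overlaps), measuring from the bottom-left corner of the bounding box.
Flange: 130 × 14, A = 1 820 mm², y = 7 mm, Ī = 29726.7 mm⁴.
Web: 18 × 80, A = 1 440 mm², y = 54 mm, Ī = 768 000 mm⁴.
Centroid: ȳ = ΣA·y / ΣA = 27.7607 mm.
Transfer each piece to the horizontal centroidal axis using Ī + A·d² with d = y − 27.7607:
  flange: d = -20.7607 mm → contributes +814 162 mm⁴
  web: d = 26.2393 mm → contributes +1 759 439 mm⁴
Total I = 2 573 600 mm⁴.

I_x ≈ 2.574 × 10⁶ mm⁴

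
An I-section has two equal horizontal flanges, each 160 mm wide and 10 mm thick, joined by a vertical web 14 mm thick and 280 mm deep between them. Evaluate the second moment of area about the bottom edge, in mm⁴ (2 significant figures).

Break the section into simple shapes (no overlaps), measuring from the bottom-left corner of the bounding box.
Bottom flange: 160 × 10, A = 1 600 mm², y = 5 mm, Ī = 13 333 mm⁴.
Web: 14 × 280, A = 3 920 mm², y = 150 mm, Ī = 25 610 667 mm⁴.
Top flange: 160 × 10, A = 1 600 mm², y = 295 mm, Ī = 13 333 mm⁴.
Transfer each piece to a horizontal axis along the bottom face using Ī + A·d² with d = y − 0:
  bottom flange: d = 5 mm → contributes +53 333 mm⁴
  web: d = 150 mm → contributes +113 810 667 mm⁴
  top flange: d = 295 mm → contributes +139 253 333 mm⁴
Total I = 253 117 333 mm⁴.

I_base ≈ 2.5 × 10⁸ mm⁴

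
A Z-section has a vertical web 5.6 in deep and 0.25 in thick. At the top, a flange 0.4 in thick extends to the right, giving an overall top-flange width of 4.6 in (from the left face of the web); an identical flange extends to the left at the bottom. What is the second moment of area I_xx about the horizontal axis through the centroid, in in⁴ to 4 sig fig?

Break the section into simple shapes (no overlaps), measuring from the bottom-left corner of the bounding box.
Web: 0.25 × 5.6, A = 1.4 in², y = 2.8 in, Ī = 3.65867 in⁴.
Top flange (beyond web): 4.35 × 0.4, A = 1.74 in², y = 5.4 in, Ī = 0.0232 in⁴.
Bottom flange (beyond web): 4.35 × 0.4, A = 1.74 in², y = 0.2 in, Ī = 0.0232 in⁴.
Centroid: ȳ = ΣA·y / ΣA = 2.8 in.
Transfer each piece to the horizontal axis through the centroid using Ī + A·d² with d = y − 2.8:
  web: d = 0 in → contributes +3.65867 in⁴
  top flange (beyond web): d = 2.6 in → contributes +11.7856 in⁴
  bottom flange (beyond web): d = -2.6 in → contributes +11.7856 in⁴
Total I = 27.2299 in⁴.

I_xx ≈ 27.23 in⁴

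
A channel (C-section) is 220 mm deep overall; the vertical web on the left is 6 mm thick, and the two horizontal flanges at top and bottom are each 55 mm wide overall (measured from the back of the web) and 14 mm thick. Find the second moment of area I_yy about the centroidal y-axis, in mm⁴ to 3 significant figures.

I_yy ≈ 7.87 × 10⁵ mm⁴

Decompose the section into non-overlapping parts with the origin at the bottom-left of its bounding rectangle.
Web: 6 × 220, A = 1 320 mm², x = 3 mm, Ī = 3 960 mm⁴.
Top flange (beyond web): 49 × 14, A = 686 mm², x = 30.5 mm, Ī = 137 257 mm⁴.
Bottom flange (beyond web): 49 × 14, A = 686 mm², x = 30.5 mm, Ī = 137 257 mm⁴.
Centroid: x̄ = ΣA·x / ΣA = 17.016 mm.
Transfer each piece to the centroidal y-axis using Ī + A·d² with d = x − 17.016:
  web: d = -14.016 mm → contributes +263 257 mm⁴
  top flange (beyond web): d = 13.484 mm → contributes +261 992 mm⁴
  bottom flange (beyond web): d = 13.484 mm → contributes +261 992 mm⁴
Total I = 787 241 mm⁴.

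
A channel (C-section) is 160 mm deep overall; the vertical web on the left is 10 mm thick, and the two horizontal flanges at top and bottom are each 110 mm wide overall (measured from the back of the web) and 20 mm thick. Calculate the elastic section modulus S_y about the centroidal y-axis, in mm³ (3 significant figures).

Treat the section as a set of non-overlapping primitives; coordinates are from the bounding-box lower-left.
Web: 10 × 160, A = 1 600 mm², x = 5 mm, Ī = 13 333 mm⁴.
Top flange (beyond web): 100 × 20, A = 2 000 mm², x = 60 mm, Ī = 1 666 667 mm⁴.
Bottom flange (beyond web): 100 × 20, A = 2 000 mm², x = 60 mm, Ī = 1 666 667 mm⁴.
Centroid: x̄ = ΣA·x / ΣA = 44.286 mm.
Transfer each piece to the centroidal y-axis using Ī + A·d² with d = x − 44.286:
  web: d = -39.286 mm → contributes +2 482 721 mm⁴
  top flange (beyond web): d = 15.714 mm → contributes +2 160 544 mm⁴
  bottom flange (beyond web): d = 15.714 mm → contributes +2 160 544 mm⁴
Total I = 6 803 810 mm⁴.
Extreme fibre distance c = 65.714 mm; S = I/c = 103 536 mm³.

S_y ≈ 1.04 × 10⁵ mm³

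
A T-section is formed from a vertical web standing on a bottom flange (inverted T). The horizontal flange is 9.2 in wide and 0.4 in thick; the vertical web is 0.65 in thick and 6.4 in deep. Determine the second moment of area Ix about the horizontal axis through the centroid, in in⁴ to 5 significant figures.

Ix ≈ 36.821 in⁴

Treat the section as a set of non-overlapping primitives; coordinates are from the bounding-box lower-left.
Flange: 9.2 × 0.4, A = 3.68 in², y = 0.2 in, Ī = 0.04906667 in⁴.
Web: 0.65 × 6.4, A = 4.16 in², y = 3.6 in, Ī = 14.19947 in⁴.
Centroid: ȳ = ΣA·y / ΣA = 2.004082 in.
Transfer each piece to the horizontal axis through the centroid using Ī + A·d² with d = y − 2.004082:
  flange: d = -1.804082 in → contributes +12.0264 in⁴
  web: d = 1.595918 in → contributes +24.7948 in⁴
Total I = 36.8212 in⁴.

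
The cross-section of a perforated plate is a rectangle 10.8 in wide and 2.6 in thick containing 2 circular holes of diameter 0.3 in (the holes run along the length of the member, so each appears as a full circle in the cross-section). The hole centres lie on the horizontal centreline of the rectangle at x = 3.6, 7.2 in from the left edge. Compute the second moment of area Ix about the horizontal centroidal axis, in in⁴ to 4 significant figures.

Ix ≈ 15.82 in⁴

Split into non-overlapping primitives; take the origin at the lower-left of the bounding box.
Plate: 10.8 × 2.6, A = 28.08 in², y = 1.3 in, Ī = 15.8184 in⁴.
Hole 1 (subtracted): ⌀0.3, A = 0.0706858 in², y = 1.3 in, Ī = 0.000397608 in⁴.
Hole 2 (subtracted): ⌀0.3, A = 0.0706858 in², y = 1.3 in, Ī = 0.000397608 in⁴.
By symmetry the centroid is at mid-height, ȳ = 1.3 in.
All pieces are centred on the horizontal centroidal axis, so I = ΣĪ (holes subtracted) = 15.8176 in⁴.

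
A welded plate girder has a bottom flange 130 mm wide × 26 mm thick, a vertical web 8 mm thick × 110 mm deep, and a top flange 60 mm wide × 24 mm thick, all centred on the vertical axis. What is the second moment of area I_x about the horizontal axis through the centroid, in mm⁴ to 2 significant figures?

Treat the section as a set of non-overlapping primitives; coordinates are from the bounding-box lower-left.
Bottom plate: 130 × 26, A = 3 380 mm², y = 13 mm, Ī = 190 407 mm⁴.
Web plate: 8 × 110, A = 880 mm², y = 81 mm, Ī = 887 333 mm⁴.
Top plate: 60 × 24, A = 1 440 mm², y = 148 mm, Ī = 69 120 mm⁴.
Centroid: ȳ = ΣA·y / ΣA = 57.6 mm.
Transfer each piece to the horizontal axis through the centroid using Ī + A·d² with d = y − 57.6:
  bottom plate: d = -44.6 mm → contributes +6 914 825 mm⁴
  web plate: d = 23.4 mm → contributes +1 369 042 mm⁴
  top plate: d = 90.4 mm → contributes +11 836 117 mm⁴
Total I = 20 119 984 mm⁴.

I_x ≈ 2.0 × 10⁷ mm⁴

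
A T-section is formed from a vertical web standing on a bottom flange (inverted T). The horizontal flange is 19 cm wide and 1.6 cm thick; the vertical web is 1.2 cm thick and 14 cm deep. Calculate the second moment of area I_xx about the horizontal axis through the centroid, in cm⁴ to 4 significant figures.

Treat the section as a set of non-overlapping primitives; coordinates are from the bounding-box lower-left.
Flange: 19 × 1.6, A = 30.4 cm², y = 0.8 cm, Ī = 6.48533 cm⁴.
Web: 1.2 × 14, A = 16.8 cm², y = 8.6 cm, Ī = 274.4 cm⁴.
Centroid: ȳ = ΣA·y / ΣA = 3.57627 cm.
Transfer each piece to the horizontal axis through the centroid using Ī + A·d² with d = y − 3.57627:
  flange: d = -2.77627 cm → contributes +240.799 cm⁴
  web: d = 5.02373 cm → contributes +698.396 cm⁴
Total I = 939.195 cm⁴.

I_xx ≈ 939.2 cm⁴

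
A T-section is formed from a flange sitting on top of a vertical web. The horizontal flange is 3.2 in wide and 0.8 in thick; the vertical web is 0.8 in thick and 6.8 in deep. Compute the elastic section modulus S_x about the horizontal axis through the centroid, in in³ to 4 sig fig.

S_x ≈ 10.02 in³

Treat the section as a set of non-overlapping primitives; coordinates are from the bounding-box lower-left.
Flange: 3.2 × 0.8, A = 2.56 in², y = 7.2 in, Ī = 0.136533 in⁴.
Web: 0.8 × 6.8, A = 5.44 in², y = 3.4 in, Ī = 20.9621 in⁴.
Centroid: ȳ = ΣA·y / ΣA = 4.616 in.
Transfer each piece to the horizontal axis through the centroid using Ī + A·d² with d = y − 4.616:
  flange: d = 2.584 in → contributes +17.2298 in⁴
  web: d = -1.216 in → contributes +29.006 in⁴
Total I = 46.2358 in⁴.
Extreme fibre distance c = 4.616 in; S = I/c = 10.0164 in³.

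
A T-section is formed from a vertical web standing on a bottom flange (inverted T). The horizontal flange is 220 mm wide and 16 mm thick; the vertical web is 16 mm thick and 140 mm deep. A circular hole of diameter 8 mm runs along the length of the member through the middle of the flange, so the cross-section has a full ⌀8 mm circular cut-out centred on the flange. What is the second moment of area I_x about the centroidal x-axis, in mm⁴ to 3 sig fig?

I_x ≈ 1.20 × 10⁷ mm⁴

Split into non-overlapping primitives; take the origin at the lower-left of the bounding box.
Flange: 220 × 16, A = 3 520 mm², y = 8 mm, Ī = 75 093 mm⁴.
Web: 16 × 140, A = 2 240 mm², y = 86 mm, Ī = 3 658 667 mm⁴.
Hole (subtracted): ⌀8, A = 50.265 mm², y = 8 mm, Ī = 201.06 mm⁴.
Centroid: ȳ = ΣA·y / ΣA = 38.6 mm.
Transfer each piece to the centroidal x-axis using Ī + A·d² with d = y − 38.6:
  flange: d = -30.6 mm → contributes +3 371 161 mm⁴
  web: d = 47.4 mm → contributes +8 691 330 mm⁴
  hole: d = -30.6 mm → contributes −47 269 mm⁴
Total I = 12 015 222 mm⁴.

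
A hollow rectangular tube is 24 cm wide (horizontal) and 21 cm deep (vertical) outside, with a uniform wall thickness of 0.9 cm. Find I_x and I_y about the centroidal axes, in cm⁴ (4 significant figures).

I_x ≈ 5428 cm⁴, I_y ≈ 6686 cm⁴

Decompose the section into non-overlapping parts with the origin at the bottom-left of its bounding rectangle.
Outer rectangle: 24 × 21, A = 504 cm², y = 10.5 cm, Ī = 18 522 cm⁴.
Inner void (subtracted): 22.2 × 19.2, A = 426.24 cm², y = 10.5 cm, Ī = 13094.1 cm⁴.
By symmetry the centroid is at mid-height, ȳ = 10.5 cm.
All pieces are centred on the centroidal x-axis, so I = ΣĪ (holes subtracted) = 5427.91 cm⁴.
Repeating about the centroidal y-axis gives I_y = 6686.32 cm⁴.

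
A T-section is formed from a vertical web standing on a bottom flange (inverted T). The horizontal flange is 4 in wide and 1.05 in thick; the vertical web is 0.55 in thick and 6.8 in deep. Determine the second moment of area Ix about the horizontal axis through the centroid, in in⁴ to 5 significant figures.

Ix ≈ 45.275 in⁴

Split into non-overlapping primitives; take the origin at the lower-left of the bounding box.
Flange: 4 × 1.05, A = 4.2 in², y = 0.525 in, Ī = 0.385875 in⁴.
Web: 0.55 × 6.8, A = 3.74 in², y = 4.45 in, Ī = 14.41147 in⁴.
Centroid: ȳ = ΣA·y / ΣA = 2.373804 in.
Transfer each piece to the horizontal axis through the centroid using Ī + A·d² with d = y − 2.373804:
  flange: d = -1.848804 in → contributes +14.74179 in⁴
  web: d = 2.076196 in → contributes +30.53308 in⁴
Total I = 45.27487 in⁴.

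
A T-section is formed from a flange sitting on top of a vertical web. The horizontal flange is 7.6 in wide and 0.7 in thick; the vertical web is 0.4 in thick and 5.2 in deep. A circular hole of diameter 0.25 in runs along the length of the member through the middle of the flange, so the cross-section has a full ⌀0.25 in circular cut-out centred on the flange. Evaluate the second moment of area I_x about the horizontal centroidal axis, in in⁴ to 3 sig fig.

Split into non-overlapping primitives; take the origin at the lower-left of the bounding box.
Flange: 7.6 × 0.7, A = 5.32 in², y = 5.55 in, Ī = 0.21723 in⁴.
Web: 0.4 × 5.2, A = 2.08 in², y = 2.6 in, Ī = 4.6869 in⁴.
Hole (subtracted): ⌀0.25, A = 0.049087 in², y = 5.55 in, Ī = 0.00019175 in⁴.
Centroid: ȳ = ΣA·y / ΣA = 4.7153 in.
Transfer each piece to the horizontal centroidal axis using Ī + A·d² with d = y − 4.7153:
  flange: d = 0.83473 in → contributes +3.924 in⁴
  web: d = -2.1153 in → contributes +13.994 in⁴
  hole: d = 0.83473 in → contributes −0.034394 in⁴
Total I = 17.883 in⁴.

I_x ≈ 17.9 in⁴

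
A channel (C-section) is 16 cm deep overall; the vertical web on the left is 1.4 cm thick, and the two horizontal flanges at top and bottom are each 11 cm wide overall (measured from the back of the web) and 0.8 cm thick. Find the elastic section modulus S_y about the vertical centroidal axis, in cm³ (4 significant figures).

Split into non-overlapping primitives; take the origin at the lower-left of the bounding box.
Web: 1.4 × 16, A = 22.4 cm², x = 0.7 cm, Ī = 3.65867 cm⁴.
Top flange (beyond web): 9.6 × 0.8, A = 7.68 cm², x = 6.2 cm, Ī = 58.9824 cm⁴.
Bottom flange (beyond web): 9.6 × 0.8, A = 7.68 cm², x = 6.2 cm, Ī = 58.9824 cm⁴.
Centroid: x̄ = ΣA·x / ΣA = 2.93729 cm.
Transfer each piece to the vertical centroidal axis using Ī + A·d² with d = x − 2.93729:
  web: d = -2.23729 cm → contributes +115.781 cm⁴
  top flange (beyond web): d = 3.26271 cm → contributes +140.738 cm⁴
  bottom flange (beyond web): d = 3.26271 cm → contributes +140.738 cm⁴
Total I = 397.257 cm⁴.
Extreme fibre distance c = 8.06271 cm; S = I/c = 49.2709 cm³.

S_y ≈ 49.27 cm³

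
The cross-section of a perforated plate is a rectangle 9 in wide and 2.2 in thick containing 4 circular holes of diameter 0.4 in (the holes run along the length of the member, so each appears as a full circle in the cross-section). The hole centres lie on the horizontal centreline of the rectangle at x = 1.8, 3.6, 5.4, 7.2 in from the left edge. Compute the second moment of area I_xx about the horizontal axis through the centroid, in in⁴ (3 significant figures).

I_xx ≈ 7.98 in⁴

Break the section into simple shapes (no overlaps), measuring from the bottom-left corner of the bounding box.
Plate: 9 × 2.2, A = 19.8 in², y = 1.1 in, Ī = 7.986 in⁴.
Hole 1 (subtracted): ⌀0.4, A = 0.12566 in², y = 1.1 in, Ī = 0.0012566 in⁴.
Hole 2 (subtracted): ⌀0.4, A = 0.12566 in², y = 1.1 in, Ī = 0.0012566 in⁴.
Hole 3 (subtracted): ⌀0.4, A = 0.12566 in², y = 1.1 in, Ī = 0.0012566 in⁴.
Hole 4 (subtracted): ⌀0.4, A = 0.12566 in², y = 1.1 in, Ī = 0.0012566 in⁴.
By symmetry the centroid is at mid-height, ȳ = 1.1 in.
All pieces are centred on the horizontal axis through the centroid, so I = ΣĪ (holes subtracted) = 7.981 in⁴.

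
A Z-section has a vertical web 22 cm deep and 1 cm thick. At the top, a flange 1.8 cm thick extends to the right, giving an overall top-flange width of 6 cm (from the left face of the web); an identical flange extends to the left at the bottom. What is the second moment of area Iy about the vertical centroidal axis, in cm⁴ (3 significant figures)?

Iy ≈ 201 cm⁴

Split into non-overlapping primitives; take the origin at the lower-left of the bounding box.
Web: 1 × 22, A = 22 cm², x = 5.5 cm, Ī = 1.8333 cm⁴.
Top flange (beyond web): 5 × 1.8, A = 9 cm², x = 8.5 cm, Ī = 18.75 cm⁴.
Bottom flange (beyond web): 5 × 1.8, A = 9 cm², x = 2.5 cm, Ī = 18.75 cm⁴.
Centroid: x̄ = ΣA·x / ΣA = 5.5 cm.
Transfer each piece to the vertical centroidal axis using Ī + A·d² with d = x − 5.5:
  web: d = 0 cm → contributes +1.8333 cm⁴
  top flange (beyond web): d = 3 cm → contributes +99.75 cm⁴
  bottom flange (beyond web): d = -3 cm → contributes +99.75 cm⁴
Total I = 201.33 cm⁴.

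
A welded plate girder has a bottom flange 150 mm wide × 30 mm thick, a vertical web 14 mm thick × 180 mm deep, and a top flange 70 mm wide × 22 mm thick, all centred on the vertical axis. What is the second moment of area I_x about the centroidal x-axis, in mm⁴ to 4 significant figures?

I_x ≈ 6.079 × 10⁷ mm⁴

Break the section into simple shapes (no overlaps), measuring from the bottom-left corner of the bounding box.
Bottom plate: 150 × 30, A = 4 500 mm², y = 15 mm, Ī = 337 500 mm⁴.
Web plate: 14 × 180, A = 2 520 mm², y = 120 mm, Ī = 6 804 000 mm⁴.
Top plate: 70 × 22, A = 1 540 mm², y = 221 mm, Ī = 62113.3 mm⁴.
Centroid: ȳ = ΣA·y / ΣA = 82.972 mm.
Transfer each piece to the centroidal x-axis using Ī + A·d² with d = y − 82.972:
  bottom plate: d = -67.972 mm → contributes +21 128 345 mm⁴
  web plate: d = 37.028 mm → contributes +10 259 110 mm⁴
  top plate: d = 138.028 mm → contributes +29 401 792 mm⁴
Total I = 60 789 247 mm⁴.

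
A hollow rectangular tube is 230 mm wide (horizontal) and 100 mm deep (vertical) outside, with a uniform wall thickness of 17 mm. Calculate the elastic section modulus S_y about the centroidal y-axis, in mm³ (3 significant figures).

Split into non-overlapping primitives; take the origin at the lower-left of the bounding box.
Outer rectangle: 230 × 100, A = 23 000 mm², x = 115 mm, Ī = 101 391 667 mm⁴.
Inner void (subtracted): 196 × 66, A = 12 936 mm², x = 115 mm, Ī = 41 412 448 mm⁴.
By symmetry the centroid is at mid-width, x̄ = 115 mm.
All pieces are centred on the centroidal y-axis, so I = ΣĪ (holes subtracted) = 59 979 219 mm⁴.
Extreme fibre distance c = 115 mm; S = I/c = 521 558 mm³.

S_y ≈ 5.22 × 10⁵ mm³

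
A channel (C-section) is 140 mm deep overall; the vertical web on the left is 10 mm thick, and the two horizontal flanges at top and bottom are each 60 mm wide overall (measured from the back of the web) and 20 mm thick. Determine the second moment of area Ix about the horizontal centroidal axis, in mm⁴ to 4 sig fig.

Ix ≈ 9.553 × 10⁶ mm⁴

Treat the section as a set of non-overlapping primitives; coordinates are from the bounding-box lower-left.
Web: 10 × 140, A = 1 400 mm², y = 70 mm, Ī = 2 286 667 mm⁴.
Top flange (beyond web): 50 × 20, A = 1 000 mm², y = 130 mm, Ī = 33333.3 mm⁴.
Bottom flange (beyond web): 50 × 20, A = 1 000 mm², y = 10 mm, Ī = 33333.3 mm⁴.
By symmetry the centroid is at mid-height, ȳ = 70 mm.
Transfer each piece to the horizontal centroidal axis using Ī + A·d² with d = y − 70:
  web: d = 0 mm → contributes +2 286 667 mm⁴
  top flange (beyond web): d = 60 mm → contributes +3 633 333 mm⁴
  bottom flange (beyond web): d = -60 mm → contributes +3 633 333 mm⁴
Total I = 9 553 333 mm⁴.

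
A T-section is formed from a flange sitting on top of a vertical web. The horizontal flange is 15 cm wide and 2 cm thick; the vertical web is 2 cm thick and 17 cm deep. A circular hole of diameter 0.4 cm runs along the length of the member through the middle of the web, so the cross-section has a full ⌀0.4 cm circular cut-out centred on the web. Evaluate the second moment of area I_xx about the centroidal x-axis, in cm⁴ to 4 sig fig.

I_xx ≈ 2265 cm⁴

Split into non-overlapping primitives; take the origin at the lower-left of the bounding box.
Flange: 15 × 2, A = 30 cm², y = 18 cm, Ī = 10 cm⁴.
Web: 2 × 17, A = 34 cm², y = 8.5 cm, Ī = 818.833 cm⁴.
Hole (subtracted): ⌀0.4, A = 0.125664 cm², y = 8.5 cm, Ī = 0.00125664 cm⁴.
Centroid: ȳ = ΣA·y / ΣA = 12.9619 cm.
Transfer each piece to the centroidal x-axis using Ī + A·d² with d = y − 12.9619:
  flange: d = 5.03811 cm → contributes +771.478 cm⁴
  web: d = -4.46189 cm → contributes +1495.72 cm⁴
  hole: d = -4.46189 cm → contributes −2.50302 cm⁴
Total I = 2264.69 cm⁴.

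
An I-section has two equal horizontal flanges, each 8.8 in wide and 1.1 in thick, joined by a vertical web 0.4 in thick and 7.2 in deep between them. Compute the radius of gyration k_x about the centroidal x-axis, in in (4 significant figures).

Decompose the section into non-overlapping parts with the origin at the bottom-left of its bounding rectangle.
Bottom flange: 8.8 × 1.1, A = 9.68 in², y = 0.55 in, Ī = 0.976067 in⁴.
Web: 0.4 × 7.2, A = 2.88 in², y = 4.7 in, Ī = 12.4416 in⁴.
Top flange: 8.8 × 1.1, A = 9.68 in², y = 8.85 in, Ī = 0.976067 in⁴.
By symmetry the centroid is at mid-height, ȳ = 4.7 in.
Transfer each piece to the centroidal x-axis using Ī + A·d² with d = y − 4.7:
  bottom flange: d = -4.15 in → contributes +167.69 in⁴
  web: d = 0 in → contributes +12.4416 in⁴
  top flange: d = 4.15 in → contributes +167.69 in⁴
Total I = 347.821 in⁴.
Radius of gyration: k = √(I/A) = √(347.821 / 22.24) = 3.95467 in.

k_x ≈ 3.955 in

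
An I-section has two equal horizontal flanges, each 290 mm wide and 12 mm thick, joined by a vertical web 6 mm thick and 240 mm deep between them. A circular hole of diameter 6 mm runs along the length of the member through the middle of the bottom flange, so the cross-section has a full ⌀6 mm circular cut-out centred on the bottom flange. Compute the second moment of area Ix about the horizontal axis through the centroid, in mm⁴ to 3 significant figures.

Decompose the section into non-overlapping parts with the origin at the bottom-left of its bounding rectangle.
Bottom flange: 290 × 12, A = 3 480 mm², y = 6 mm, Ī = 41 760 mm⁴.
Web: 6 × 240, A = 1 440 mm², y = 132 mm, Ī = 6 912 000 mm⁴.
Top flange: 290 × 12, A = 3 480 mm², y = 258 mm, Ī = 41 760 mm⁴.
Hole (subtracted): ⌀6, A = 28.274 mm², y = 6 mm, Ī = 63.617 mm⁴.
Centroid: ȳ = ΣA·y / ΣA = 132.43 mm.
Transfer each piece to the horizontal axis through the centroid using Ī + A·d² with d = y − 132.43:
  bottom flange: d = -126.43 mm → contributes +55 664 058 mm⁴
  web: d = -0.42555 mm → contributes +6 912 261 mm⁴
  top flange: d = 125.57 mm → contributes +54 917 682 mm⁴
  hole: d = -126.43 mm → contributes −451 984 mm⁴
Total I = 117 042 017 mm⁴.

Ix ≈ 1.17 × 10⁸ mm⁴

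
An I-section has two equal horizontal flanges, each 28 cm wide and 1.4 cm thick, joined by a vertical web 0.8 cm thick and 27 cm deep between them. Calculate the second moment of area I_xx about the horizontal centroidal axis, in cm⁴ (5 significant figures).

I_xx ≈ 1.7134 × 10⁴ cm⁴

Split into non-overlapping primitives; take the origin at the lower-left of the bounding box.
Bottom flange: 28 × 1.4, A = 39.2 cm², y = 0.7 cm, Ī = 6.402667 cm⁴.
Web: 0.8 × 27, A = 21.6 cm², y = 14.9 cm, Ī = 1312.2 cm⁴.
Top flange: 28 × 1.4, A = 39.2 cm², y = 29.1 cm, Ī = 6.402667 cm⁴.
By symmetry the centroid is at mid-height, ȳ = 14.9 cm.
Transfer each piece to the horizontal centroidal axis using Ī + A·d² with d = y − 14.9:
  bottom flange: d = -14.2 cm → contributes +7910.691 cm⁴
  web: d = 0 cm → contributes +1312.2 cm⁴
  top flange: d = 14.2 cm → contributes +7910.691 cm⁴
Total I = 17133.58 cm⁴.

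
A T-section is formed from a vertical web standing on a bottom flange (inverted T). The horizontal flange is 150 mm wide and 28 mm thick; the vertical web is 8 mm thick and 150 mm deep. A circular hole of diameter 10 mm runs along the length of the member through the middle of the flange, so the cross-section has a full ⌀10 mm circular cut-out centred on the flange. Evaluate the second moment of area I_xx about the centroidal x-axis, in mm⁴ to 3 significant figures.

I_xx ≈ 9.89 × 10⁶ mm⁴

Break the section into simple shapes (no overlaps), measuring from the bottom-left corner of the bounding box.
Flange: 150 × 28, A = 4 200 mm², y = 14 mm, Ī = 274 400 mm⁴.
Web: 8 × 150, A = 1 200 mm², y = 103 mm, Ī = 2 250 000 mm⁴.
Hole (subtracted): ⌀10, A = 78.54 mm², y = 14 mm, Ī = 490.87 mm⁴.
Centroid: ȳ = ΣA·y / ΣA = 34.07 mm.
Transfer each piece to the centroidal x-axis using Ī + A·d² with d = y − 34.07:
  flange: d = -20.07 mm → contributes +1 966 127 mm⁴
  web: d = 68.93 mm → contributes +7 951 667 mm⁴
  hole: d = -20.07 mm → contributes −32 126 mm⁴
Total I = 9 885 667 mm⁴.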